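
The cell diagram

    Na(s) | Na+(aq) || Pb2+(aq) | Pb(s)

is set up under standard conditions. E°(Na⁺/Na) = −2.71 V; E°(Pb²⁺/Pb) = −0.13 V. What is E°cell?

By convention the left-hand electrode in cell notation is the anode (oxidation) and the right-hand electrode is the cathode (reduction).
E°cell = E°(right) − E°(left) = −0.13 − (−2.71) = +2.58 V.

+2.58 V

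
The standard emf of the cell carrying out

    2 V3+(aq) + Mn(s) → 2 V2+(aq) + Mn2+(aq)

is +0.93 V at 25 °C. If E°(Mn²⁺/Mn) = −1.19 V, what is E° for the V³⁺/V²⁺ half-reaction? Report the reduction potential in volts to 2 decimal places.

In the reaction as written the V³⁺/V²⁺ couple is reduced (cathode) and Mn²⁺/Mn is oxidized (anode), so E°cell = E°(V³⁺/V²⁺) − E°(Mn²⁺/Mn).
E°(V³⁺/V²⁺) = E°cell + E°(anode) = +0.93 + (−1.19) = −0.26 V.

−0.26 V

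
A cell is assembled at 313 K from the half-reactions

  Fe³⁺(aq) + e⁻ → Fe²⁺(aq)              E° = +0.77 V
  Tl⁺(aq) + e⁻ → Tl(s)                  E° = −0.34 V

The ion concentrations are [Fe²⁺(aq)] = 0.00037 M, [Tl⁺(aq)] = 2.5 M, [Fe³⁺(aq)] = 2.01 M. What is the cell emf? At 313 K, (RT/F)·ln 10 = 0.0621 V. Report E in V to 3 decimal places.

Since E°(Fe³⁺/Fe²⁺) > E°(Tl⁺/Tl), Fe³⁺/Fe²⁺ serves as the cathode.
The standard potential is +0.77 − (−0.34) = +1.11 V and the balanced reaction transfers n = 1 electron.
Balancing gives Fe³⁺(aq) + Tl(s) → Fe²⁺(aq) + Tl⁺(aq); hence Q = ([Fe²⁺(aq)]·[Tl⁺(aq)]) / [Fe³⁺(aq)] = 0.00046 (log Q = −3.337).
By the Nernst equation, E = +1.11 − (0.0621/1)·(−3.337) = +1.317 V.

+1.317 V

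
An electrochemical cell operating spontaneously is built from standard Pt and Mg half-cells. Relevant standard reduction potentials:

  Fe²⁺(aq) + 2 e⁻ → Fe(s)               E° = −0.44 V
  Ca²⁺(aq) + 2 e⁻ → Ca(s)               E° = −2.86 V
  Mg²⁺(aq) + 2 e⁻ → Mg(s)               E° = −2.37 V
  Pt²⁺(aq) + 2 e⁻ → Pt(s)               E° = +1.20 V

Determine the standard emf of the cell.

+3.57 V

Of the two couples in this cell, the one with the more positive reduction potential is reduced at the cathode: here that is Pt²⁺/Pt (+1.20 V); Mg²⁺/Mg (−2.37 V) is the anode.
E°cell = E°(cathode) − E°(anode) = +1.20 − (−2.37) = +3.57 V.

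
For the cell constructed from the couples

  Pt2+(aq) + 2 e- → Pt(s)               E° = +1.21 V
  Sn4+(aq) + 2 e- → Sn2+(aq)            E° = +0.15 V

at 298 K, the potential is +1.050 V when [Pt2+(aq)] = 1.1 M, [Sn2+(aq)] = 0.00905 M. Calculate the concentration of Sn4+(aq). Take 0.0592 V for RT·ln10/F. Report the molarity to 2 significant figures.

The Pt²⁺/Pt couple has the larger reduction potential, so it is the cathode: E°cell = +1.21 − (+0.15) = +1.06 V and n = 2.
Rearranging E = E° − (0.0592/n)·log Q gives log Q = 2(+1.06 − (+1.050))/0.0592 = 0.338.
The balanced reaction is Pt2+(aq) + Sn2+(aq) → Pt(s) + Sn4+(aq), so Q = [Sn4+(aq)] / ([Pt2+(aq)]·[Sn2+(aq)]).
Isolating [Sn4+(aq)] in Q = 10^{0.338} yields log [Sn4+(aq)] = −1.664, i.e. 0.022 M.

0.022 M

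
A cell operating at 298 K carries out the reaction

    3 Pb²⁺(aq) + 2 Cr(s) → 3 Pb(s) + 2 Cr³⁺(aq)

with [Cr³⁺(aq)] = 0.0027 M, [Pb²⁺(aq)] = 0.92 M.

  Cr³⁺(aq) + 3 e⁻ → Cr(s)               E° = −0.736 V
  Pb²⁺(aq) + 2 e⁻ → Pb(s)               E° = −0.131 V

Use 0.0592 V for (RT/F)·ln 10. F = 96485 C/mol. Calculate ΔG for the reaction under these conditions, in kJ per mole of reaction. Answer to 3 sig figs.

−379 kJ/mol

E°cell = −0.131 − (−0.736) = +0.605 V; the balanced reaction transfers n = 6 electrons.
The reaction quotient is [Cr³⁺(aq)]^2 / [Pb²⁺(aq)]^3 = 9.36×10^−6; by Nernst, E = +0.605 − (0.0592/6)(−5.029) = +0.6546 V.
Finally ΔG = −nFE = −(6)(96485 C/mol)(+0.6546 V) = −379 kJ/mol.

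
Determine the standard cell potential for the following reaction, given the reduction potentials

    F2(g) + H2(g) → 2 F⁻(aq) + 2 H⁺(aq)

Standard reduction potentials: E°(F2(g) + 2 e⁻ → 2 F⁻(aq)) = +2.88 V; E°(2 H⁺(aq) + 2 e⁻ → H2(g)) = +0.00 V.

F2(g) gains electrons, so the F₂/F⁻ couple is the cathode; the 2H⁺/H₂ couple is the anode.
E°cell = E°(cathode) − E°(anode) = +2.88 − (+0.00) = +2.88 V.
The positive value indicates the reaction is spontaneous as written.

+2.88 V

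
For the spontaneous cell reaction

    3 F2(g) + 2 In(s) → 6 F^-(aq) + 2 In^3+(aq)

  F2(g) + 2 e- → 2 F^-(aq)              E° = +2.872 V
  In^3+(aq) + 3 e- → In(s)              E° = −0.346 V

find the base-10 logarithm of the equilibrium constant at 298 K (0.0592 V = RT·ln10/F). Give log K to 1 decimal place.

The F₂/F⁻ couple is reduced (cathode); E°cell = +2.872 − (−0.346) = +3.218 V with n = 6.
At equilibrium E = 0, so log K = nE°cell / 0.0592 = (6)(+3.218) / 0.0592 = 326.1.

log K = 326.1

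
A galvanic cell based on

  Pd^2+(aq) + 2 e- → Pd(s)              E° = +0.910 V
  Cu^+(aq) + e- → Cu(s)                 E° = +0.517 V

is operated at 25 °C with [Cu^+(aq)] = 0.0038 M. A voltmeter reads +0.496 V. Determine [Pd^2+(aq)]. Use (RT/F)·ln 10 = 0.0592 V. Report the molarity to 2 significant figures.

The Pd²⁺/Pd couple has the larger reduction potential, so it is the cathode: E°cell = +0.910 − (+0.517) = +0.393 V and n = 2.
Since E = E° − (0.0592/n)·log Q, log Q = n(E° − E)/0.0592 = −3.480.
For Pd^2+(aq) + 2 Cu(s) → Pd(s) + 2 Cu^+(aq), the reaction quotient is Q = [Cu^+(aq)]^2 / [Pd^2+(aq)].
Solving for the unknown gives log [Pd^2+(aq)] = −1.360, so [Pd^2+(aq)] ≈ 0.044 M.

0.044 M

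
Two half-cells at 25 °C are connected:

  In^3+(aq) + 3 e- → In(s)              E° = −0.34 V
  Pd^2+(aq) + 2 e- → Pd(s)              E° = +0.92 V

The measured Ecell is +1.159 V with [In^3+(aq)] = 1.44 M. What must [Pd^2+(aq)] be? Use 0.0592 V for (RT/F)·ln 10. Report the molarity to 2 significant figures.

0.00049 M

With Pd²⁺/Pd at the cathode and In³⁺/In at the anode, E°cell = +0.92 − (−0.34) = +1.26 V (n = 6).
Since E = E° − (0.0592/n)·log Q, log Q = n(E° − E)/0.0592 = 10.236.
Balancing electrons gives 3 Pd^2+(aq) + 2 In(s) → 3 Pd(s) + 2 In^3+(aq); thus Q = [In^3+(aq)]^2 / [Pd^2+(aq)]^3.
Solving for the unknown gives log [Pd^2+(aq)] = −3.306, so [Pd^2+(aq)] ≈ 0.00049 M.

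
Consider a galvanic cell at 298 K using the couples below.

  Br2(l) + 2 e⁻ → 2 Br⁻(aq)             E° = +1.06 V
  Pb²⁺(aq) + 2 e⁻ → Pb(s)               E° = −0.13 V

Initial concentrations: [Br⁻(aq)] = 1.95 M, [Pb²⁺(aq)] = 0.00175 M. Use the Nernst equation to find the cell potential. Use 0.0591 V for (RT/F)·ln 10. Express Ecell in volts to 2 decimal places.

Br₂/Br⁻ is reduced (cathode, E° = +1.06 V) and Pb²⁺/Pb is oxidized (anode).
E°cell = E°cat − E°an = +1.06 − (−0.13) = +1.19 V; n = 2.
The balanced reaction is Br2(l) + Pb(s) → 2 Br⁻(aq) + Pb²⁺(aq), so Q = [Br⁻(aq)]^2·[Pb²⁺(aq)] = 0.00665 and log Q = −2.177.
Applying E = E° − (RT ln10/nF)·log Q gives +1.19 − (0.0591/2)(−2.177) = +1.25 V.

+1.25 V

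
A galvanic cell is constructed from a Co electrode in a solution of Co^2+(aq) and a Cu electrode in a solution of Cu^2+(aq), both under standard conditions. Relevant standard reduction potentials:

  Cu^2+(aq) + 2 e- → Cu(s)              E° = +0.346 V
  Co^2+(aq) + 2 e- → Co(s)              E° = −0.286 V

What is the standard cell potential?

+0.632 V

Of the two couples in this cell, the one with the more positive reduction potential is reduced at the cathode: here that is Cu²⁺/Cu (+0.346 V); Co²⁺/Co (−0.286 V) is the anode.
E°cell = E°(cathode) − E°(anode) = +0.346 − (−0.286) = +0.632 V.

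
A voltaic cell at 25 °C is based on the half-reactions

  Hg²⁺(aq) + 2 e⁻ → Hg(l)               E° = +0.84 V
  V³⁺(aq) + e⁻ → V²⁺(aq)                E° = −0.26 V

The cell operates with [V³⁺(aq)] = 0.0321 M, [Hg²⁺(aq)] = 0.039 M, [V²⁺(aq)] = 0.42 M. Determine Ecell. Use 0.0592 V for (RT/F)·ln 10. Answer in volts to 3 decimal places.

+1.124 V

Since E°(Hg²⁺/Hg) > E°(V³⁺/V²⁺), Hg²⁺/Hg serves as the cathode.
E°cell = +0.84 − (−0.26) = +1.10 V, with n = 2 electrons transferred.
The balanced reaction is Hg²⁺(aq) + 2 V²⁺(aq) → Hg(l) + 2 V³⁺(aq), so Q = [V³⁺(aq)]^2 / ([Hg²⁺(aq)]·[V²⁺(aq)]^2) = 0.15 and log Q = −0.825.
E = E° − (0.0592/n)·log Q = +1.10 − (0.0592/2)(−0.825) = +1.124 V.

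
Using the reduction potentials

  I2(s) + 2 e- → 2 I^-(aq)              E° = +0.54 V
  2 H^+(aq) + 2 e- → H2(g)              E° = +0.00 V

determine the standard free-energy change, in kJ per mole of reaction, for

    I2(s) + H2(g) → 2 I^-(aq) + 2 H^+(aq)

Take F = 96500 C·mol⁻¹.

In the reaction as written I2(s) is reduced, so the I₂/I⁻ couple is the cathode and 2H⁺/H₂ is the anode.
E°cell = +0.54 − (+0.00) = +0.54 V; balancing electrons gives n = 2.
ΔG° = −nFE°cell = −(2)(96500)(+0.54) J/mol = −104 kJ/mol.

−104 kJ/mol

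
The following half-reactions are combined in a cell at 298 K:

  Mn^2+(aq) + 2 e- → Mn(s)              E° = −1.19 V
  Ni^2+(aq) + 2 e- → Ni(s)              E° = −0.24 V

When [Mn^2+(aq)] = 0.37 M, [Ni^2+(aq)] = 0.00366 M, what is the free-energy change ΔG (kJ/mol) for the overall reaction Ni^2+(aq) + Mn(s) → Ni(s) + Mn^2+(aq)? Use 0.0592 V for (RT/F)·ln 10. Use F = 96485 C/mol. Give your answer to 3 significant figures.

E°cell = −0.24 − (−1.19) = +0.95 V; the balanced reaction transfers n = 2 electrons.
Here Q = [Mn^2+(aq)] / [Ni^2+(aq)] = 101 (log Q = 2.005), giving E = +0.95 − (0.0592/2)·(2.005) = +0.8907 V.
Then ΔG = −nFE = −2 × 96485 × +0.8907 J/mol = −172 kJ/mol.

−172 kJ/mol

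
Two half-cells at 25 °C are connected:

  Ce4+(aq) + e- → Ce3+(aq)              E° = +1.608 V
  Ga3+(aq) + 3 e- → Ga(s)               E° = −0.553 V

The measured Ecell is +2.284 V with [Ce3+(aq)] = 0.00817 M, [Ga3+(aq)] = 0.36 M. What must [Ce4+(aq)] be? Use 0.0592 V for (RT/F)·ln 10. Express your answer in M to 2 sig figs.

0.70 M

With Ce⁴⁺/Ce³⁺ at the cathode and Ga³⁺/Ga at the anode, E°cell = +1.608 − (−0.553) = +2.161 V (n = 3).
From the Nernst equation, log Q = n(E° − E)/0.0592 = 3·(+2.161 − (+2.284))/0.0592 = −6.233.
The balanced reaction is 3 Ce4+(aq) + Ga(s) → 3 Ce3+(aq) + Ga3+(aq), so Q = ([Ce3+(aq)]^3·[Ga3+(aq)]) / [Ce4+(aq)]^3.
Isolating [Ce4+(aq)] in Q = 10^{−6.233} yields log [Ce4+(aq)] = −0.158, i.e. 0.70 M.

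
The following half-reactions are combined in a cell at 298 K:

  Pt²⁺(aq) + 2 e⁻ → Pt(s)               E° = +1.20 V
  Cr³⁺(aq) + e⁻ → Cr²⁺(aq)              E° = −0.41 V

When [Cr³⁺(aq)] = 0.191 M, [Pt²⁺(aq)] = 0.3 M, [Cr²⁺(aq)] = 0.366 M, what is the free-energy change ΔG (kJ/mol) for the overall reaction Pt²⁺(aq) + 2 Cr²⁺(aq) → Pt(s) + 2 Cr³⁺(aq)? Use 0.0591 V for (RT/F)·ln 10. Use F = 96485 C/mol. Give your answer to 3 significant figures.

E°cell = +1.20 − (−0.41) = +1.61 V; the balanced reaction transfers n = 2 electrons.
Q = [Cr³⁺(aq)]^2 / ([Pt²⁺(aq)]·[Cr²⁺(aq)]^2) = 0.908, so log Q = −0.042 and E = +1.61 − (0.0591/2)(−0.042) = +1.6112 V.
Then ΔG = −nFE = −2 × 96485 × +1.6112 J/mol = −311 kJ/mol.

−311 kJ/mol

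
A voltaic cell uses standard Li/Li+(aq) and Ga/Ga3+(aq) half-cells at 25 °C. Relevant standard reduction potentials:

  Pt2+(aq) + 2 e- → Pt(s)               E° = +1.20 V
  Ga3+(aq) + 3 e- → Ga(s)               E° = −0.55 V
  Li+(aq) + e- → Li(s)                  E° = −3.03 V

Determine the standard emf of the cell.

The Ga³⁺/Ga couple has the higher E°, so Ga ion is reduced (cathode) and Li is oxidized (anode).
E°cell = E°(cathode) − E°(anode) = −0.55 − (−3.03) = +2.48 V.

+2.48 V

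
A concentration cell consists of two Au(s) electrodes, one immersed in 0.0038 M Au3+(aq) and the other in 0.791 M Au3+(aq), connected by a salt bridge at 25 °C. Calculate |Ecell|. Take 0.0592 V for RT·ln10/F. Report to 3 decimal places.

For a concentration cell E°cell = 0, since both electrodes use the same couple.
The compartment with the higher Au3+(aq) concentration (0.791 M) acts as the cathode; ions are reduced there and produced at the dilute (0.0038 M) anode.
With n = 3, Ecell = −(0.0592/3)·log([dilute]/[conc]) = −(0.0592/3)·log(0.0038/0.791) = +0.046 V.

0.046 V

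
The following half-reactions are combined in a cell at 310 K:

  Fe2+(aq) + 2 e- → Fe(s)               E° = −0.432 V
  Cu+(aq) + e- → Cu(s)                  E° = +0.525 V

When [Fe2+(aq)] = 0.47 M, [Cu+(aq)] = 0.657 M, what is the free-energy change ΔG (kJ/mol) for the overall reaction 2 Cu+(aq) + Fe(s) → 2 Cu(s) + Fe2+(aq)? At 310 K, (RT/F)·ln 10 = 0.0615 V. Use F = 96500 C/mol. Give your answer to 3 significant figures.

−184 kJ/mol

The standard cell potential is +0.525 − (−0.432) = +0.957 V, with n = 2 electrons in the balanced equation.
The reaction quotient is [Fe2+(aq)] / [Cu+(aq)]^2 = 1.09; by Nernst, E = +0.957 − (0.0615/2)(0.037) = +0.9559 V.
Finally ΔG = −nFE = −(2)(96500 C/mol)(+0.9559 V) = −184 kJ/mol.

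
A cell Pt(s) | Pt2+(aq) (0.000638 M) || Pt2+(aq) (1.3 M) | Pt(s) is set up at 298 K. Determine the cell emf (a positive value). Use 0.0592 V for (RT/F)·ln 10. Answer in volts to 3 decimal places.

For a concentration cell E°cell = 0, since both electrodes use the same couple.
The compartment with the higher Pt2+(aq) concentration (1.3 M) acts as the cathode; ions are reduced there and produced at the dilute (0.000638 M) anode.
With n = 2, Ecell = −(0.0592/2)·log([dilute]/[conc]) = −(0.0592/2)·log(0.000638/1.3) = +0.098 V.

0.098 V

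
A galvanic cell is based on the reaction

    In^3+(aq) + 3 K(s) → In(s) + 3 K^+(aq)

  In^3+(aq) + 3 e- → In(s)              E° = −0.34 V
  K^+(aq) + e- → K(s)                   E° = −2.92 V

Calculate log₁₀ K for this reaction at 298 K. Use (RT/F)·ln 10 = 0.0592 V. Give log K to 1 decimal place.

The In³⁺/In couple is reduced (cathode); E°cell = −0.34 − (−2.92) = +2.58 V with n = 3.
At equilibrium E = 0, so log K = nE°cell / 0.0592 = (3)(+2.58) / 0.0592 = 130.7.

log K = 130.7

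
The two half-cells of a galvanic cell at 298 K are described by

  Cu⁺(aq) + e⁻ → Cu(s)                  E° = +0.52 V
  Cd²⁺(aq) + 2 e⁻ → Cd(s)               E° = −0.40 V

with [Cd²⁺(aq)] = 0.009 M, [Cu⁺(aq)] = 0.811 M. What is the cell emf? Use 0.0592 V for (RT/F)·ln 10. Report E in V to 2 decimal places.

+0.98 V

The Cu⁺/Cu couple has the more positive E°, so it is the cathode; Cd²⁺/Cd is the anode.
E°cell = +0.52 − (−0.40) = +0.92 V, with n = 2 electrons transferred.
For the overall reaction 2 Cu⁺(aq) + Cd(s) → 2 Cu(s) + Cd²⁺(aq), Q = [Cd²⁺(aq)] / [Cu⁺(aq)]^2 = 0.0137, giving log Q = −1.864.
E = E° − (0.0592/n)·log Q = +0.92 − (0.0592/2)(−1.864) = +0.98 V.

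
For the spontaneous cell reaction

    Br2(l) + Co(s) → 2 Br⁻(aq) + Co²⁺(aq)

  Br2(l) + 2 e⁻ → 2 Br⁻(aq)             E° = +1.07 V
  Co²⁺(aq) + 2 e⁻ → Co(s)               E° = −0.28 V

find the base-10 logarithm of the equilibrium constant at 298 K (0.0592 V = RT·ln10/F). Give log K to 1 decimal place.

The Br₂/Br⁻ couple is reduced (cathode); E°cell = +1.07 − (−0.28) = +1.35 V with n = 2.
At equilibrium E = 0, so log K = nE°cell / 0.0592 = (2)(+1.35) / 0.0592 = 45.6.

log K = 45.6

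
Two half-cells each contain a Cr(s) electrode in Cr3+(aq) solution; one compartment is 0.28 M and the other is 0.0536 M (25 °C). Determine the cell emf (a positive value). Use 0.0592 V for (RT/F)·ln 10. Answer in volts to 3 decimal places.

For a concentration cell E°cell = 0, since both electrodes use the same couple.
The compartment with the higher Cr3+(aq) concentration (0.28 M) acts as the cathode; ions are reduced there and produced at the dilute (0.0536 M) anode.
With n = 3, Ecell = −(0.0592/3)·log([dilute]/[conc]) = −(0.0592/3)·log(0.0536/0.28) = +0.014 V.

0.014 V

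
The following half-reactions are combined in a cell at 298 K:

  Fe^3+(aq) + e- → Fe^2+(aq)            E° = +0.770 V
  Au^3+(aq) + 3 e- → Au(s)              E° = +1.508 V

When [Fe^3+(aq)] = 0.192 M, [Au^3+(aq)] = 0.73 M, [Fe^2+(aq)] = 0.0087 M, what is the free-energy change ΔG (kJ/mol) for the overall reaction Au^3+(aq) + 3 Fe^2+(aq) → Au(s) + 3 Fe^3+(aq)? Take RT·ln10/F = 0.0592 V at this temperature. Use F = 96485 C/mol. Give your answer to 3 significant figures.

E°cell = +1.508 − (+0.770) = +0.738 V; the balanced reaction transfers n = 3 electrons.
Q = [Fe^3+(aq)]^3 / ([Au^3+(aq)]·[Fe^2+(aq)]^3) = 1.47×10^4, so log Q = 4.168 and E = +0.738 − (0.0592/3)(4.168) = +0.6558 V.
Finally ΔG = −nFE = −(3)(96485 C/mol)(+0.6558 V) = −190 kJ/mol.

−190 kJ/mol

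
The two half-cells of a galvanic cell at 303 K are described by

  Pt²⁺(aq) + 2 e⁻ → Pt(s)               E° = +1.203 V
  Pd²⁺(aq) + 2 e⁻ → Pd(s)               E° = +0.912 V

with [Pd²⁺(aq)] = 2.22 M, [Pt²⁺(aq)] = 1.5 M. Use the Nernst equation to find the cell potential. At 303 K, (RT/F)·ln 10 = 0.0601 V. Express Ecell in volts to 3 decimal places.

Since E°(Pt²⁺/Pt) > E°(Pd²⁺/Pd), Pt²⁺/Pt serves as the cathode.
E°cell = +1.203 − (+0.912) = +0.291 V, with n = 2 electrons transferred.
For the overall reaction Pt²⁺(aq) + Pd(s) → Pt(s) + Pd²⁺(aq), Q = [Pd²⁺(aq)] / [Pt²⁺(aq)] = 1.48, giving log Q = 0.170.
Applying E = E° − (RT ln10/nF)·log Q gives +0.291 − (0.0601/2)(0.170) = +0.286 V.

+0.286 V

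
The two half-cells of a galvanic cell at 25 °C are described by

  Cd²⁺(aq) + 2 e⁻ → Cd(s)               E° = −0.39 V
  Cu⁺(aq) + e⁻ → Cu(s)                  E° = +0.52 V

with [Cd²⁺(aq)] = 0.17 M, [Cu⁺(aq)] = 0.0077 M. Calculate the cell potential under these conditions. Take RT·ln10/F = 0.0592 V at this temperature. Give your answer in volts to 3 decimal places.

+0.808 V

Cu⁺/Cu is reduced (cathode, E° = +0.52 V) and Cd²⁺/Cd is oxidized (anode).
E°cell = E°cat − E°an = +0.52 − (−0.39) = +0.91 V; n = 2.
For the overall reaction 2 Cu⁺(aq) + Cd(s) → 2 Cu(s) + Cd²⁺(aq), Q = [Cd²⁺(aq)] / [Cu⁺(aq)]^2 = 2.87×10^3, giving log Q = 3.457.
Applying E = E° − (RT ln10/nF)·log Q gives +0.91 − (0.0592/2)(3.457) = +0.808 V.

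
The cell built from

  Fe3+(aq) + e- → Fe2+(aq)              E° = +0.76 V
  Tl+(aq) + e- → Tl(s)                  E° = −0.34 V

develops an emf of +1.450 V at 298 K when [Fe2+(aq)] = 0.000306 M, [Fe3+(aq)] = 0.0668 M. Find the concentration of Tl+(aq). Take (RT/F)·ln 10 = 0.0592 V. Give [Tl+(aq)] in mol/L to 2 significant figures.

0.00027 M

Fe³⁺/Fe²⁺ is the cathode (higher E°); E°cell = +0.76 − (−0.34) = +1.10 V with n = 1.
From the Nernst equation, log Q = n(E° − E)/0.0592 = 1·(+1.10 − (+1.450))/0.0592 = −5.912.
The balanced reaction is Fe3+(aq) + Tl(s) → Fe2+(aq) + Tl+(aq), so Q = ([Fe2+(aq)]·[Tl+(aq)]) / [Fe3+(aq)].
Isolating [Tl+(aq)] in Q = 10^{−5.912} yields log [Tl+(aq)] = −3.573, i.e. 0.00027 M.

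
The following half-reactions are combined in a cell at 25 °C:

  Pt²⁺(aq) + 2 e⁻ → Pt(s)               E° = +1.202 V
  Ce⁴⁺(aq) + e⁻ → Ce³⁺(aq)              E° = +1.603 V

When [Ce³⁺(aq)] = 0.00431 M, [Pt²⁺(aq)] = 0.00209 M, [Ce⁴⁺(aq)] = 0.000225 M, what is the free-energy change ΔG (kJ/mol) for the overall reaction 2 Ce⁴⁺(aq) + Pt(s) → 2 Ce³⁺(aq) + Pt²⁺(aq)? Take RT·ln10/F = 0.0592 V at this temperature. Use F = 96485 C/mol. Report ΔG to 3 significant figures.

−78.0 kJ/mol

E°cell = +1.603 − (+1.202) = +0.401 V; the balanced reaction transfers n = 2 electrons.
Q = ([Ce³⁺(aq)]^2·[Pt²⁺(aq)]) / [Ce⁴⁺(aq)]^2 = 0.767, so log Q = −0.115 and E = +0.401 − (0.0592/2)(−0.115) = +0.4044 V.
Then ΔG = −nFE = −2 × 96485 × +0.4044 J/mol = −78.0 kJ/mol.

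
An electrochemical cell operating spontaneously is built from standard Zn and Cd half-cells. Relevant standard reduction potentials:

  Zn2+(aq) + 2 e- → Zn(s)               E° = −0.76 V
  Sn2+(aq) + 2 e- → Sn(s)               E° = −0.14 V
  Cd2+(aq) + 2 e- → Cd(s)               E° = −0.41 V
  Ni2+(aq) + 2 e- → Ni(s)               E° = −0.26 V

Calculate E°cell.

+0.35 V

The Cd²⁺/Cd couple has the higher E°, so Cd ion is reduced (cathode) and Zn is oxidized (anode).
E°cell = E°(cathode) − E°(anode) = −0.41 − (−0.76) = +0.35 V.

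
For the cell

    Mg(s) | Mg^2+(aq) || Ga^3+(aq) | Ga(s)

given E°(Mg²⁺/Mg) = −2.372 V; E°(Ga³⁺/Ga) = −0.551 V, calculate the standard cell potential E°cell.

+1.821 V

By convention the left-hand electrode in cell notation is the anode (oxidation) and the right-hand electrode is the cathode (reduction).
E°cell = E°(right) − E°(left) = −0.551 − (−2.372) = +1.821 V.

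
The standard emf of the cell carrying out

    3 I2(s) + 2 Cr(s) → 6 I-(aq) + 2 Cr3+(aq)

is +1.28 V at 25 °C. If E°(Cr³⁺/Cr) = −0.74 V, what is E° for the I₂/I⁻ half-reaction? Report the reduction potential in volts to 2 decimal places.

In the reaction as written the I₂/I⁻ couple is reduced (cathode) and Cr³⁺/Cr is oxidized (anode), so E°cell = E°(I₂/I⁻) − E°(Cr³⁺/Cr).
E°(I₂/I⁻) = E°cell + E°(anode) = +1.28 + (−0.74) = +0.54 V.

+0.54 V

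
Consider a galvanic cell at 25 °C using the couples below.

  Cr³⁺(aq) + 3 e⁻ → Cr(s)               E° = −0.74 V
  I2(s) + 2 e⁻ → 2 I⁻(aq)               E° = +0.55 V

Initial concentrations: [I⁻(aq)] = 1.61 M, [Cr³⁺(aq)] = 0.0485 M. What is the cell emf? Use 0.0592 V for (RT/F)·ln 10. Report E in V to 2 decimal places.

I₂/I⁻ is reduced (cathode, E° = +0.55 V) and Cr³⁺/Cr is oxidized (anode).
The standard potential is +0.55 − (−0.74) = +1.29 V and the balanced reaction transfers n = 6 electrons.
The balanced reaction is 3 I2(s) + 2 Cr(s) → 6 I⁻(aq) + 2 Cr³⁺(aq), so Q = [I⁻(aq)]^6·[Cr³⁺(aq)]^2 = 0.041 and log Q = −1.388.
E = E° − (0.0592/n)·log Q = +1.29 − (0.0592/6)(−1.388) = +1.30 V.

+1.30 V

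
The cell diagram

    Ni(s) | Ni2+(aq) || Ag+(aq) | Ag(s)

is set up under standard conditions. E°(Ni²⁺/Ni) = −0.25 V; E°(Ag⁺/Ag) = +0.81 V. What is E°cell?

+1.06 V

By convention the left-hand electrode in cell notation is the anode (oxidation) and the right-hand electrode is the cathode (reduction).
E°cell = E°(right) − E°(left) = +0.81 − (−0.25) = +1.06 V.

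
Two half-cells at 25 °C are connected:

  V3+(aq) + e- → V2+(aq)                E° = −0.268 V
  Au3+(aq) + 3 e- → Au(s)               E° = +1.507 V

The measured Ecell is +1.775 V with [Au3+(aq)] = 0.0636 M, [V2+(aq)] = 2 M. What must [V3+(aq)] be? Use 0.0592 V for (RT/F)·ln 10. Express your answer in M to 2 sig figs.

With Au³⁺/Au at the cathode and V³⁺/V²⁺ at the anode, E°cell = +1.507 − (−0.268) = +1.775 V (n = 3).
Rearranging E = E° − (0.0592/n)·log Q gives log Q = 3(+1.775 − (+1.775))/0.0592 = 0.000.
For Au3+(aq) + 3 V2+(aq) → Au(s) + 3 V3+(aq), the reaction quotient is Q = [V3+(aq)]^3 / ([Au3+(aq)]·[V2+(aq)]^3).
Solving for the unknown gives log [V3+(aq)] = −0.098, so [V3+(aq)] ≈ 0.80 M.

0.80 M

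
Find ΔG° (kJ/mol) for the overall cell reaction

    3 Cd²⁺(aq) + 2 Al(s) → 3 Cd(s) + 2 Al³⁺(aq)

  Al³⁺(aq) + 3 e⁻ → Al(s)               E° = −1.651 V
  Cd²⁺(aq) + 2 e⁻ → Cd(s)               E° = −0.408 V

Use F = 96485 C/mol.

In the reaction as written Cd²⁺(aq) is reduced, so the Cd²⁺/Cd couple is the cathode and Al³⁺/Al is the anode.
E°cell = −0.408 − (−1.651) = +1.243 V; balancing electrons gives n = 6.
ΔG° = −nFE°cell = −(6)(96485)(+1.243) J/mol = −720 kJ/mol.

−720 kJ/mol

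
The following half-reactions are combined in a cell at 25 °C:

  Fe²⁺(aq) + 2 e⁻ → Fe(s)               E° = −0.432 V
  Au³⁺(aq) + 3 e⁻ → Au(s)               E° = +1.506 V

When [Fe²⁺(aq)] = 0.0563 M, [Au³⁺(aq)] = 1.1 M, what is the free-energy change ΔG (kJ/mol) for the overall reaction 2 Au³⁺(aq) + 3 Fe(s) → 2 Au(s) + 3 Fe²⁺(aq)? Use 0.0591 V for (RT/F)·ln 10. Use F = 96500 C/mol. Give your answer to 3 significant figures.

−1140 kJ/mol

With Au³⁺/Au reduced at the cathode, E°cell = +1.506 − (−0.432) = +1.938 V and n = 6.
Here Q = [Fe²⁺(aq)]^3 / [Au³⁺(aq)]^2 = 0.000147 (log Q = −3.831), giving E = +1.938 − (0.0591/6)·(−3.831) = +1.9757 V.
Then ΔG = −nFE = −6 × 96500 × +1.9757 J/mol = −1140 kJ/mol.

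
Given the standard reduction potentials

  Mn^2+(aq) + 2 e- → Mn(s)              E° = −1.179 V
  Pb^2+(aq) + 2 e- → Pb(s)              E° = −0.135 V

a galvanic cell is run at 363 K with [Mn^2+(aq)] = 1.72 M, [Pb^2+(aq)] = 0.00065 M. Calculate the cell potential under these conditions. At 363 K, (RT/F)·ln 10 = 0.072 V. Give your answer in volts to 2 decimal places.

+0.92 V

Since E°(Pb²⁺/Pb) > E°(Mn²⁺/Mn), Pb²⁺/Pb serves as the cathode.
The standard potential is −0.135 − (−1.179) = +1.044 V and the balanced reaction transfers n = 2 electrons.
Balancing gives Pb^2+(aq) + Mn(s) → Pb(s) + Mn^2+(aq); hence Q = [Mn^2+(aq)] / [Pb^2+(aq)] = 2.65×10^3 (log Q = 3.423).
Applying E = E° − (RT ln10/nF)·log Q gives +1.044 − (0.072/2)(3.423) = +0.92 V.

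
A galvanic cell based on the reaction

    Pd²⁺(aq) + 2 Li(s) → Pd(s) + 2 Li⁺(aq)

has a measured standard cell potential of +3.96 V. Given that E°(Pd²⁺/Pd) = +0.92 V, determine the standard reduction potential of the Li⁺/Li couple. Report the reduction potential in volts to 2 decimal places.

In the reaction as written the Pd²⁺/Pd couple is reduced (cathode) and Li⁺/Li is oxidized (anode), so E°cell = E°(Pd²⁺/Pd) − E°(Li⁺/Li).
E°(Li⁺/Li) = E°(cathode) − E°cell = +0.92 − (+3.96) = −3.04 V.

−3.04 V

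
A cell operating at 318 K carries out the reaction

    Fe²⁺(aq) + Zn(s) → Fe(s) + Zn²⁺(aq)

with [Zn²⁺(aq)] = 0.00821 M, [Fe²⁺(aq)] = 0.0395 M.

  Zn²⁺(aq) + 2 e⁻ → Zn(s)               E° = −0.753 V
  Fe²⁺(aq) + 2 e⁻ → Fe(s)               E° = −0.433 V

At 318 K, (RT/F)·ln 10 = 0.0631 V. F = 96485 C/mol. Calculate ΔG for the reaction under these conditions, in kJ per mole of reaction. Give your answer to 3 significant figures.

−65.9 kJ/mol

E°cell = −0.433 − (−0.753) = +0.320 V; the balanced reaction transfers n = 2 electrons.
The reaction quotient is [Zn²⁺(aq)] / [Fe²⁺(aq)] = 0.208; by Nernst, E = +0.320 − (0.0631/2)(−0.682) = +0.3415 V.
ΔG = −nFE = −(2)(96485)(+0.3415) J/mol = −65.9 kJ/mol.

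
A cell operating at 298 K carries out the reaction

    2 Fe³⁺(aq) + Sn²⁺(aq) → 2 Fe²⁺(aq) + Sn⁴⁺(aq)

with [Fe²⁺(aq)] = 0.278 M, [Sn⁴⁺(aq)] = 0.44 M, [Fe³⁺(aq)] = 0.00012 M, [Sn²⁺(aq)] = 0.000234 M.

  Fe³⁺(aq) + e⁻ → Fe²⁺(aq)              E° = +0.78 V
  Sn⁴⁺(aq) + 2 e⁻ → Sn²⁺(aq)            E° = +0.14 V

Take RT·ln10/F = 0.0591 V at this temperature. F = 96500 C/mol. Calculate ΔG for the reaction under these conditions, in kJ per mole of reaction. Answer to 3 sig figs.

The standard cell potential is +0.78 − (+0.14) = +0.64 V, with n = 2 electrons in the balanced equation.
Q = ([Fe²⁺(aq)]^2·[Sn⁴⁺(aq)]) / ([Fe³⁺(aq)]^2·[Sn²⁺(aq)]) = 1.01×10^10, so log Q = 10.004 and E = +0.64 − (0.0591/2)(10.004) = +0.3444 V.
ΔG = −nFE = −(2)(96500)(+0.3444) J/mol = −66.5 kJ/mol.

−66.5 kJ/mol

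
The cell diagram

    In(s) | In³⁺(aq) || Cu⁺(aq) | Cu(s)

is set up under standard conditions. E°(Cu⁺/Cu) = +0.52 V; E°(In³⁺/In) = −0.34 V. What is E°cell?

+0.86 V

By convention the left-hand electrode in cell notation is the anode (oxidation) and the right-hand electrode is the cathode (reduction).
E°cell = E°(right) − E°(left) = +0.52 − (−0.34) = +0.86 V.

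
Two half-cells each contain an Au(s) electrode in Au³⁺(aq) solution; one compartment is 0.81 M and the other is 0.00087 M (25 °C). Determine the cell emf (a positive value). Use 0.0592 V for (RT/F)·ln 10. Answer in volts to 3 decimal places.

For a concentration cell E°cell = 0, since both electrodes use the same couple.
The compartment with the higher Au³⁺(aq) concentration (0.81 M) acts as the cathode; ions are reduced there and produced at the dilute (0.00087 M) anode.
With n = 3, Ecell = −(0.0592/3)·log([dilute]/[conc]) = −(0.0592/3)·log(0.00087/0.81) = +0.059 V.

0.059 V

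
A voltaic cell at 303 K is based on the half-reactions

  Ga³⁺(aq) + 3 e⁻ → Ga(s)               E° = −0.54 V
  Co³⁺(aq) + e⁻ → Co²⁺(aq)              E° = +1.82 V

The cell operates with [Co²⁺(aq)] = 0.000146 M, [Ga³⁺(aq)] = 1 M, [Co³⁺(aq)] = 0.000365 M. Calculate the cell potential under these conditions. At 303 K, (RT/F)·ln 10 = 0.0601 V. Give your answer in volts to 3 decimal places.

+2.384 V

The Co³⁺/Co²⁺ couple has the more positive E°, so it is the cathode; Ga³⁺/Ga is the anode.
E°cell = +1.82 − (−0.54) = +2.36 V, with n = 3 electrons transferred.
Balancing gives 3 Co³⁺(aq) + Ga(s) → 3 Co²⁺(aq) + Ga³⁺(aq); hence Q = ([Co²⁺(aq)]^3·[Ga³⁺(aq)]) / [Co³⁺(aq)]^3 = 0.064 (log Q = −1.194).
E = E° − (0.0601/n)·log Q = +2.36 − (0.0601/3)(−1.194) = +2.384 V.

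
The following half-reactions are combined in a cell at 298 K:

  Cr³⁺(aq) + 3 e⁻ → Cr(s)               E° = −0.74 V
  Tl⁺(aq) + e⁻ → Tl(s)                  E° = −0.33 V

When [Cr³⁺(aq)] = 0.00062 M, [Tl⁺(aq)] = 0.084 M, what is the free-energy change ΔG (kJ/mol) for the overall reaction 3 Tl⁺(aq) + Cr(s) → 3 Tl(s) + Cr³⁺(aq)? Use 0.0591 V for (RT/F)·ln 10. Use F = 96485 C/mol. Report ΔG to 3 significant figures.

E°cell = −0.33 − (−0.74) = +0.41 V; the balanced reaction transfers n = 3 electrons.
The reaction quotient is [Cr³⁺(aq)] / [Tl⁺(aq)]^3 = 1.05; by Nernst, E = +0.41 − (0.0591/3)(0.020) = +0.4096 V.
ΔG = −nFE = −(3)(96485)(+0.4096) J/mol = −119 kJ/mol.

−119 kJ/mol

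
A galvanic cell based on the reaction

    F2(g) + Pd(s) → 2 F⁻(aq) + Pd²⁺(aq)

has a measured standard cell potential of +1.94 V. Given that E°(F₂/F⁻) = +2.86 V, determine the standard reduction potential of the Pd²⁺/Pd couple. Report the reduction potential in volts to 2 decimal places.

+0.92 V

In the reaction as written the F₂/F⁻ couple is reduced (cathode) and Pd²⁺/Pd is oxidized (anode), so E°cell = E°(F₂/F⁻) − E°(Pd²⁺/Pd).
E°(Pd²⁺/Pd) = E°(cathode) − E°cell = +2.86 − (+1.94) = +0.92 V.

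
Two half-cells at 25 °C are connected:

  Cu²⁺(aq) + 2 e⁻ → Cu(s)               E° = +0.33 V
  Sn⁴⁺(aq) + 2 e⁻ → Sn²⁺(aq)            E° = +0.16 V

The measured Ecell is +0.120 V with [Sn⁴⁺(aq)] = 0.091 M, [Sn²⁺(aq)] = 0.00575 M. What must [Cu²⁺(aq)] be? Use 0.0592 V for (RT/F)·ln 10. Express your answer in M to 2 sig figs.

0.32 M

Cu²⁺/Cu is the cathode (higher E°); E°cell = +0.33 − (+0.16) = +0.17 V with n = 2.
From the Nernst equation, log Q = n(E° − E)/0.0592 = 2·(+0.17 − (+0.120))/0.0592 = 1.689.
The balanced reaction is Cu²⁺(aq) + Sn²⁺(aq) → Cu(s) + Sn⁴⁺(aq), so Q = [Sn⁴⁺(aq)] / ([Cu²⁺(aq)]·[Sn²⁺(aq)]).
Substituting the known concentrations and solving, log [Cu²⁺(aq)] = −0.490 and [Cu²⁺(aq)] = 0.32 M.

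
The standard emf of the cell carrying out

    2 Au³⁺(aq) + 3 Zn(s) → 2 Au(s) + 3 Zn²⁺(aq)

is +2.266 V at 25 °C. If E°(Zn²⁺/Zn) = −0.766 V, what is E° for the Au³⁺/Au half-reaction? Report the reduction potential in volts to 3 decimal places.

+1.500 V

In the reaction as written the Au³⁺/Au couple is reduced (cathode) and Zn²⁺/Zn is oxidized (anode), so E°cell = E°(Au³⁺/Au) − E°(Zn²⁺/Zn).
E°(Au³⁺/Au) = E°cell + E°(anode) = +2.266 + (−0.766) = +1.500 V.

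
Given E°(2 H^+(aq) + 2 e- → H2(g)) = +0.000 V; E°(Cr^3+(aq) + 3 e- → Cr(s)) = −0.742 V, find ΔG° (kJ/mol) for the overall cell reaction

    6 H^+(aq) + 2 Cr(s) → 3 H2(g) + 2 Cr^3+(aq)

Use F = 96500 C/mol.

−430 kJ/mol

In the reaction as written H^+(aq) is reduced, so the 2H⁺/H₂ couple is the cathode and Cr³⁺/Cr is the anode.
E°cell = +0.000 − (−0.742) = +0.742 V; balancing electrons gives n = 6.
ΔG° = −nFE°cell = −(6)(96500)(+0.742) J/mol = −430 kJ/mol.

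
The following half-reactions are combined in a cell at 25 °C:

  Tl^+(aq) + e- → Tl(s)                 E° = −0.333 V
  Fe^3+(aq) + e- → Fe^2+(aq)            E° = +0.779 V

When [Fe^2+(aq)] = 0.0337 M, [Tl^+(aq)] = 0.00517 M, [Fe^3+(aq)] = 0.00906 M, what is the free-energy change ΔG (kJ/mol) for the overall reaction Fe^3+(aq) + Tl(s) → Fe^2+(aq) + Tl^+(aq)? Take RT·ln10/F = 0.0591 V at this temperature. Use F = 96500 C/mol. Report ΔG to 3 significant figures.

−117 kJ/mol

The standard cell potential is +0.779 − (−0.333) = +1.112 V, with n = 1 electron in the balanced equation.
The reaction quotient is ([Fe^2+(aq)]·[Tl^+(aq)]) / [Fe^3+(aq)] = 0.0192; by Nernst, E = +1.112 − (0.0591/1)(−1.716) = +1.2134 V.
Finally ΔG = −nFE = −(1)(96500 C/mol)(+1.2134 V) = −117 kJ/mol.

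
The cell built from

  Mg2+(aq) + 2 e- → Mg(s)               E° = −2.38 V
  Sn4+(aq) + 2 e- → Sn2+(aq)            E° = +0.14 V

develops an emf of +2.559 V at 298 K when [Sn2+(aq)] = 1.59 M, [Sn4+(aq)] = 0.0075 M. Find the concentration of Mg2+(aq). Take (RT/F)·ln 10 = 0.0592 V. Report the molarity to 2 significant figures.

The Sn⁴⁺/Sn²⁺ couple has the larger reduction potential, so it is the cathode: E°cell = +0.14 − (−2.38) = +2.52 V and n = 2.
Since E = E° − (0.0592/n)·log Q, log Q = n(E° − E)/0.0592 = −1.318.
Balancing electrons gives Sn4+(aq) + Mg(s) → Sn2+(aq) + Mg2+(aq); thus Q = ([Sn2+(aq)]·[Mg2+(aq)]) / [Sn4+(aq)].
Isolating [Mg2+(aq)] in Q = 10^{−1.318} yields log [Mg2+(aq)] = −3.644, i.e. 0.00023 M.

0.00023 M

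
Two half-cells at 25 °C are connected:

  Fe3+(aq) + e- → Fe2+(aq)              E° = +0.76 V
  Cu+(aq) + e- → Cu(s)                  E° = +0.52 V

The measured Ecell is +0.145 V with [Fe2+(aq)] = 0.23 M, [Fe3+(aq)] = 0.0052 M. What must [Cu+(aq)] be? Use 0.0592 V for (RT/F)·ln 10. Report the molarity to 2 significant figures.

The Fe³⁺/Fe²⁺ couple has the larger reduction potential, so it is the cathode: E°cell = +0.76 − (+0.52) = +0.24 V and n = 1.
Since E = E° − (0.0592/n)·log Q, log Q = n(E° − E)/0.0592 = 1.605.
For Fe3+(aq) + Cu(s) → Fe2+(aq) + Cu+(aq), the reaction quotient is Q = ([Fe2+(aq)]·[Cu+(aq)]) / [Fe3+(aq)].
Solving for the unknown gives log [Cu+(aq)] = −0.041, so [Cu+(aq)] ≈ 0.91 M.

0.91 M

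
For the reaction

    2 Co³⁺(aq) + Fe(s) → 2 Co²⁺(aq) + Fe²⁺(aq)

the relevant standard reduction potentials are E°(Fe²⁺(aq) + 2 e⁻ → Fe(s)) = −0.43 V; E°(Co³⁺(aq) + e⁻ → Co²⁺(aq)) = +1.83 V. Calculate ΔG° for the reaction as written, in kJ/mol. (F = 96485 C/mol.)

−436 kJ/mol

In the reaction as written Co³⁺(aq) is reduced, so the Co³⁺/Co²⁺ couple is the cathode and Fe²⁺/Fe is the anode.
E°cell = +1.83 − (−0.43) = +2.26 V; balancing electrons gives n = 2.
ΔG° = −nFE°cell = −(2)(96485)(+2.26) J/mol = −436 kJ/mol.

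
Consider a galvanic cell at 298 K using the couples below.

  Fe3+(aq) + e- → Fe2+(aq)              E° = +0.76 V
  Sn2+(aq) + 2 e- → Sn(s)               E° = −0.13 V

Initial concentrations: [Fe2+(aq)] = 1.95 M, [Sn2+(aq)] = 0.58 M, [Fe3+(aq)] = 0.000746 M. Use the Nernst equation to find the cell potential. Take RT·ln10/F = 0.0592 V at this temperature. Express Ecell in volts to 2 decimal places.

Since E°(Fe³⁺/Fe²⁺) > E°(Sn²⁺/Sn), Fe³⁺/Fe²⁺ serves as the cathode.
E°cell = +0.76 − (−0.13) = +0.89 V, with n = 2 electrons transferred.
Balancing gives 2 Fe3+(aq) + Sn(s) → 2 Fe2+(aq) + Sn2+(aq); hence Q = ([Fe2+(aq)]^2·[Sn2+(aq)]) / [Fe3+(aq)]^2 = 3.96×10^6 (log Q = 6.598).
Applying E = E° − (RT ln10/nF)·log Q gives +0.89 − (0.0592/2)(6.598) = +0.69 V.

+0.69 V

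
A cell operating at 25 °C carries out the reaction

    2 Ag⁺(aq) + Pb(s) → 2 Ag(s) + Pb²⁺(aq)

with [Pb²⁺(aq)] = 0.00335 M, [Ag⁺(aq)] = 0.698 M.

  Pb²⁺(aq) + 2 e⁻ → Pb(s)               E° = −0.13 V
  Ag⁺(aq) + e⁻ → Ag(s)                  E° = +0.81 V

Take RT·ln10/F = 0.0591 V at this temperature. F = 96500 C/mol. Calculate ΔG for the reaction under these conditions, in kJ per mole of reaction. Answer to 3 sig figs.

The standard cell potential is +0.81 − (−0.13) = +0.94 V, with n = 2 electrons in the balanced equation.
The reaction quotient is [Pb²⁺(aq)] / [Ag⁺(aq)]^2 = 0.00688; by Nernst, E = +0.94 − (0.0591/2)(−2.163) = +1.0039 V.
ΔG = −nFE = −(2)(96500)(+1.0039) J/mol = −194 kJ/mol.

−194 kJ/mol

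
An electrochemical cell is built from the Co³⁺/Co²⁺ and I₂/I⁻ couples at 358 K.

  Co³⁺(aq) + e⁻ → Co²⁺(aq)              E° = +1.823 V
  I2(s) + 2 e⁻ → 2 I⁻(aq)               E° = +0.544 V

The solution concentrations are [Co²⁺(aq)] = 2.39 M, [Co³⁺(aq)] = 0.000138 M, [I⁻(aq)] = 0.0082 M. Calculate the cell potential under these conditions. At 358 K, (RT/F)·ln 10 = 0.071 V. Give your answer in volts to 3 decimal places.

Since E°(Co³⁺/Co²⁺) > E°(I₂/I⁻), Co³⁺/Co²⁺ serves as the cathode.
E°cell = E°cat − E°an = +1.823 − (+0.544) = +1.279 V; n = 2.
The balanced reaction is 2 Co³⁺(aq) + 2 I⁻(aq) → 2 Co²⁺(aq) + I2(s), so Q = [Co²⁺(aq)]^2 / ([Co³⁺(aq)]^2·[I⁻(aq)]^2) = 4.46×10^12 and log Q = 12.649.
By the Nernst equation, E = +1.279 − (0.071/2)·(12.649) = +0.830 V.

+0.830 V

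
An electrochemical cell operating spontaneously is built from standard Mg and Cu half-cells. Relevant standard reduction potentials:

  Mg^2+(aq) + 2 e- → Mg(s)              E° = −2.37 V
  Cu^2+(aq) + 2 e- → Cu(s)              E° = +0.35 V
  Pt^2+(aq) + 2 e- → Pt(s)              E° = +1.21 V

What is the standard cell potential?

+2.72 V

The Cu²⁺/Cu couple has the higher E°, so Cu ion is reduced (cathode) and Mg is oxidized (anode).
E°cell = E°(cathode) − E°(anode) = +0.35 − (−2.37) = +2.72 V.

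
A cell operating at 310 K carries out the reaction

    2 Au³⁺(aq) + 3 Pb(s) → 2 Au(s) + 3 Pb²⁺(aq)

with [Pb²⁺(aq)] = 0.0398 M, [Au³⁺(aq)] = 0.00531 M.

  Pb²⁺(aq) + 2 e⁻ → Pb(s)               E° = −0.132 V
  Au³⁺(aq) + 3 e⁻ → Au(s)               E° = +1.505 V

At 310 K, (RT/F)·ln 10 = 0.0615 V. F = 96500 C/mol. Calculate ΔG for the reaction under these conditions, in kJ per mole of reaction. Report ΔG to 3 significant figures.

With Au³⁺/Au reduced at the cathode, E°cell = +1.505 − (−0.132) = +1.637 V and n = 6.
Q = [Pb²⁺(aq)]^3 / [Au³⁺(aq)]^2 = 2.24, so log Q = 0.349 and E = +1.637 − (0.0615/6)(0.349) = +1.6334 V.
ΔG = −nFE = −(6)(96500)(+1.6334) J/mol = −946 kJ/mol.

−946 kJ/mol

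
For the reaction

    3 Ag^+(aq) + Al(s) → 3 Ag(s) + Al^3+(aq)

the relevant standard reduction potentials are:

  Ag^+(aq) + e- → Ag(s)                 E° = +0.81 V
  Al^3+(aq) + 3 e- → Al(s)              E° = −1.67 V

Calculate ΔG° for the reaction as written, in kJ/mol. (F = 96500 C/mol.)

In the reaction as written Ag^+(aq) is reduced, so the Ag⁺/Ag couple is the cathode and Al³⁺/Al is the anode.
E°cell = +0.81 − (−1.67) = +2.48 V; balancing electrons gives n = 3.
ΔG° = −nFE°cell = −(3)(96500)(+2.48) J/mol = −718 kJ/mol.

−718 kJ/mol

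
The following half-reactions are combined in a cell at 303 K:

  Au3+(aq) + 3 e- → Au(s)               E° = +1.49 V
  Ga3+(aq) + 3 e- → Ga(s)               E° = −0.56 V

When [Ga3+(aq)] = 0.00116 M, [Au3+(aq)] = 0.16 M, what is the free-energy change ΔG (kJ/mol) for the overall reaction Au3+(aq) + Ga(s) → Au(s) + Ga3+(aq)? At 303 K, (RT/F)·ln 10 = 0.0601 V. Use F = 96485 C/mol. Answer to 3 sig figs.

With Au³⁺/Au reduced at the cathode, E°cell = +1.49 − (−0.56) = +2.05 V and n = 3.
The reaction quotient is [Ga3+(aq)] / [Au3+(aq)] = 0.00725; by Nernst, E = +2.05 − (0.0601/3)(−2.140) = +2.0929 V.
ΔG = −nFE = −(3)(96485)(+2.0929) J/mol = −606 kJ/mol.

−606 kJ/mol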